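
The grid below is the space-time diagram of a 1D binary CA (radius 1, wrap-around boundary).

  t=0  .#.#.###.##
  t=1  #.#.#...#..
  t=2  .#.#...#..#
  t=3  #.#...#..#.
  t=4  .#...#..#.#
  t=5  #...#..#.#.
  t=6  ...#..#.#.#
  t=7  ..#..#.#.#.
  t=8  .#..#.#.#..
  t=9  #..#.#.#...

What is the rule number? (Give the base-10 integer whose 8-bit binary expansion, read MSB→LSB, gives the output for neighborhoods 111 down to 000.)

  [7] ### => .  t=0,i=6
  [6] ##. => .  t=0,i=7
  [5] #.# => #  t=0,i=0
  [4] #.. => .  t=1,i=5
  [3] .## => .  t=0,i=5
  [2] .#. => .  t=0,i=1
  [1] ..# => #  t=1,i=7
  [0] ... => .  t=1,i=6
  bits 00100010 = 34

34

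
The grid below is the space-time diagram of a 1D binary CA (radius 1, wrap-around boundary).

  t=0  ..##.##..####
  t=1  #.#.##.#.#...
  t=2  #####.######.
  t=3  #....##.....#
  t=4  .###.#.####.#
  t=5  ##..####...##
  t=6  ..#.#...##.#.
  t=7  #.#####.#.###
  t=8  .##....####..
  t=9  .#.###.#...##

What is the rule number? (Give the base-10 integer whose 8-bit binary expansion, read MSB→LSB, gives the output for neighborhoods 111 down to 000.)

  [7] ### => .  t=0,i=10
  [6] ##. => .  t=0,i=3
  [5] #.# => #  t=0,i=4
  [4] #.. => #  t=0,i=0
  [3] .## => #  t=0,i=2
  [2] .#. => #  t=1,i=0
  [1] ..# => .  t=0,i=1
  [0] ... => #  t=1,i=11
  bits 00111101 = 61

61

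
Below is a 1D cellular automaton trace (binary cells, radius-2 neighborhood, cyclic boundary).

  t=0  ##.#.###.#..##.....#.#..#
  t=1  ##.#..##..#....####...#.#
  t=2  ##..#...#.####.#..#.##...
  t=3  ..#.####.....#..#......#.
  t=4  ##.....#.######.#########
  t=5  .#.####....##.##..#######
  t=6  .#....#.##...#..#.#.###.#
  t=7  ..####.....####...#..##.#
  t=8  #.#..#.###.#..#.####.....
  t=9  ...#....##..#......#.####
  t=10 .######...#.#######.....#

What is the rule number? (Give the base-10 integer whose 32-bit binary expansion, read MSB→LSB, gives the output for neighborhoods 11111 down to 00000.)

  ##### -> #   bit 31 = 1  t=4,i=11
  ####. -> .   bit 30 = 0  t=1,i=17
  ###.# -> #   bit 29 = 1  t=0,i=1
  ###.. -> #   bit 28 = 1  t=1,i=18
  ##.## -> #   bit 27 = 1  t=4,i=15
  ##.#. -> .   bit 26 = 0  t=0,i=2
  ##..# -> #   bit 25 = 1  t=1,i=8
  ##... -> .   bit 24 = 0  t=0,i=14
  #.### -> .   bit 23 = 0  t=0,i=5
  #.##. -> .   bit 22 = 0  t=2,i=20
  #.#.# -> #   bit 21 = 1  t=0,i=3
  #.#.. -> .   bit 20 = 0  t=0,i=9
  #..## -> .   bit 19 = 0  t=0,i=11
  #..#. -> .   bit 18 = 0  t=1,i=9
  #...# -> #   bit 17 = 1  t=1,i=20
  #.... -> #   bit 16 = 1  t=0,i=15
  .#### -> .   bit 15 = 0  t=1,i=16
  .###. -> #   bit 14 = 1  t=0,i=0
  .##.# -> .   bit 13 = 0  t=5,i=12
  .##.. -> .   bit 12 = 0  t=0,i=13
  .#.## -> .   bit 11 = 0  t=0,i=4
  .#.#. -> .   bit 10 = 0  t=0,i=20
  .#..# -> #   bit 9 = 1  t=0,i=10
  .#... -> #   bit 8 = 1  t=1,i=11
  ..### -> #   bit 7 = 1  t=0,i=24
  ..##. -> .   bit 6 = 0  t=0,i=12
  ..#.# -> .   bit 5 = 0  t=0,i=19
  ..#.. -> #   bit 4 = 1  t=1,i=10
  ...## -> .   bit 3 = 0  t=1,i=14
  ...#. -> #   bit 2 = 1  t=0,i=18
  ....# -> #   bit 1 = 1  t=0,i=17
  ..... -> #   bit 0 = 1  t=0,i=16
  bits 10111010001000110100001110010111 = 3122873239

3122873239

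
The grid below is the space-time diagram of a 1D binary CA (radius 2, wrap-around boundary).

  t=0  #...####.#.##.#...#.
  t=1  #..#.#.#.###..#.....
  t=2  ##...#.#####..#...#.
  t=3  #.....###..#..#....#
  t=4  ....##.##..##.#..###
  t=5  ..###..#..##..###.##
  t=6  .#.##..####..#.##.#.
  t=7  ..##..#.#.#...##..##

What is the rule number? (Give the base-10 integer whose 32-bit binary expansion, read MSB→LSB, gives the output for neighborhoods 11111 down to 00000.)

  [31] ##### => .  t=2,i=9
  [30] ####. => .  t=0,i=6
  [29] ###.# => #  t=0,i=7
  [28] ###.. => #  t=1,i=11
  [27] ##.## => .  t=4,i=6
  [26] ##.#. => .  t=0,i=8
  [25] ##..# => .  t=1,i=12
  [24] ##... => .  t=2,i=2
  [23] #.### => #  t=1,i=9
  [22] #.##. => #  t=0,i=11
  [21] #.#.# => #  t=0,i=9
  [20] #.#.. => #  t=0,i=0
  [19] #..## => #  t=4,i=10
  [18] #..#. => .  t=1,i=2
  [17] #...# => .  t=0,i=2
  [16] #.... => .  t=1,i=16
  [15] .#### => #  t=0,i=5
  [14] .###. => #  t=1,i=10
  [13] .##.# => .  t=0,i=12
  [12] .##.. => .  t=2,i=1
  [11] .#.## => #  t=0,i=10
  [10] .#.#. => .  t=0,i=19
  [9] .#..# => #  t=1,i=1
  [8] .#... => .  t=0,i=1
  [7] ..### => .  t=0,i=4
  [6] ..##. => #  t=3,i=19
  [5] ..#.# => .  t=0,i=18
  [4] ..#.. => #  t=1,i=0
  [3] ...## => #  t=0,i=3
  [2] ...#. => .  t=0,i=17
  [1] ....# => #  t=1,i=18
  [0] ..... => .  t=1,i=17
  bits 00110000111110001100101001011010 = 821611098

821611098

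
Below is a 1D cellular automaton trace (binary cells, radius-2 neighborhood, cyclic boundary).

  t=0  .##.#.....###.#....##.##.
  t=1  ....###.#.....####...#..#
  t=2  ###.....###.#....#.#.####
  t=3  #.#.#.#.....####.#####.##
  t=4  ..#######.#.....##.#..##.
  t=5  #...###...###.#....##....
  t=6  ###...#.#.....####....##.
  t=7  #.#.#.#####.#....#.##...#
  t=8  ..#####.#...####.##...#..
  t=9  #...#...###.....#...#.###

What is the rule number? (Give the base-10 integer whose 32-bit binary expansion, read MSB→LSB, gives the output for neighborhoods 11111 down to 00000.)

  ##### -> #   bit 31 = 1  t=2,i=0
  ####. -> .   bit 30 = 0  t=1,i=16
  ###.# -> .   bit 29 = 0  t=0,i=12
  ###.. -> #   bit 28 = 1  t=1,i=17
  ##.## -> #   bit 27 = 1  t=0,i=21
  ##.#. -> .   bit 26 = 0  t=0,i=3
  ##..# -> #   bit 25 = 1  t=0,i=24
  ##... -> .   bit 24 = 0  t=1,i=18
  #.### -> #   bit 23 = 1  t=2,i=21
  #.##. -> .   bit 22 = 0  t=0,i=22
  #.#.# -> #   bit 21 = 1  t=2,i=19
  #.#.. -> #   bit 20 = 1  t=0,i=4
  #..## -> .   bit 19 = 0  t=0,i=0
  #..#. -> #   bit 18 = 1  t=1,i=23
  #...# -> #   bit 17 = 1  t=1,i=19
  #.... -> #   bit 16 = 1  t=0,i=6
  .#### -> .   bit 15 = 0  t=1,i=15
  .###. -> .   bit 14 = 0  t=0,i=11
  .##.# -> .   bit 13 = 0  t=0,i=2
  .##.. -> .   bit 12 = 0  t=0,i=23
  .#.## -> #   bit 11 = 1  t=2,i=20
  .#.#. -> #   bit 10 = 1  t=2,i=18
  .#..# -> #   bit 9 = 1  t=1,i=22
  .#... -> #   bit 8 = 1  t=0,i=5
  ..### -> .   bit 7 = 0  t=0,i=10
  ..##. -> .   bit 6 = 0  t=0,i=1
  ..#.# -> #   bit 5 = 1  t=2,i=17
  ..#.. -> #   bit 4 = 1  t=1,i=21
  ...## -> .   bit 3 = 0  t=0,i=9
  ...#. -> .   bit 2 = 0  t=1,i=20
  ....# -> #   bit 1 = 1  t=0,i=8
  ..... -> .   bit 0 = 0  t=0,i=7
  bits 10011010101101110000111100110010 = 2595688242

2595688242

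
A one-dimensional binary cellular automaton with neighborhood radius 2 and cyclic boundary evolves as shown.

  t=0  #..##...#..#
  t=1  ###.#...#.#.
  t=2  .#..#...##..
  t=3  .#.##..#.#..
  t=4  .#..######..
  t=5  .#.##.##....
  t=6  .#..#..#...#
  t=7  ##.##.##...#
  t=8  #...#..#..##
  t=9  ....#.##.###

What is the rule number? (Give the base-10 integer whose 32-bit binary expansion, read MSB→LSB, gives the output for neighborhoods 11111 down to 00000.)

2182902970

  [31] ##### => #  t=4,i=6
  [30] ####. => .  t=4,i=8
  [29] ###.# => .  t=1,i=2
  [28] ###.. => .  t=4,i=9
  [27] ##.## => .  t=5,i=5
  [26] ##.#. => .  t=1,i=3
  [25] ##..# => #  t=0,i=1
  [24] ##... => .  t=0,i=5
  [23] #.### => .  t=1,i=0
  [22] #.##. => .  t=3,i=3
  [21] #.#.# => .  t=1,i=10
  [20] #.#.. => #  t=1,i=4
  [19] #..## => #  t=0,i=2
  [18] #..#. => #  t=2,i=3
  [17] #...# => .  t=0,i=6
  [16] #.... => .  t=5,i=9
  [15] .#### => .  t=4,i=5
  [14] .###. => #  t=1,i=1
  [13] .##.# => #  t=5,i=4
  [12] .##.. => #  t=0,i=0
  [11] .#.## => .  t=1,i=11
  [10] .#.#. => #  t=1,i=9
  [9] .#..# => .  t=0,i=9
  [8] .#... => .  t=1,i=5
  [7] ..### => #  t=4,i=4
  [6] ..##. => .  t=0,i=3
  [5] ..#.# => #  t=1,i=8
  [4] ..#.. => #  t=0,i=8
  [3] ...## => #  t=2,i=7
  [2] ...#. => .  t=0,i=7
  [1] ....# => #  t=5,i=11
  [0] ..... => .  t=5,i=10
  bits 10000010000111000111010010111010 = 2182902970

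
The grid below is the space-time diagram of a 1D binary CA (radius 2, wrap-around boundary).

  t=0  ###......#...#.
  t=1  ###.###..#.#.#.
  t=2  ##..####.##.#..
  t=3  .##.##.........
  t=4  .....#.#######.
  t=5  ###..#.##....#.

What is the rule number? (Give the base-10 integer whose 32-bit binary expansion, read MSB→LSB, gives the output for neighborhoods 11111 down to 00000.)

310629553

  [31] ##### => .  t=4,i=9
  [30] ####. => .  t=2,i=6
  [29] ###.# => .  t=1,i=2
  [28] ###.. => #  t=0,i=2
  [27] ##.## => .  t=1,i=3
  [26] ##.#. => .  t=2,i=11
  [25] ##..# => #  t=1,i=7
  [24] ##... => .  t=0,i=3
  [23] #.### => #  t=0,i=0
  [22] #.##. => .  t=2,i=9
  [21] #.#.# => .  t=1,i=11
  [20] #.#.. => .  t=2,i=12
  [19] #..## => .  t=2,i=3
  [18] #..#. => .  t=1,i=8
  [17] #...# => #  t=0,i=11
  [16] #.... => #  t=0,i=4
  [15] .#### => #  t=2,i=5
  [14] .###. => #  t=0,i=1
  [13] .##.# => .  t=2,i=10
  [12] .##.. => #  t=2,i=1
  [11] .#.## => .  t=0,i=14
  [10] .#.#. => #  t=1,i=10
  [9] .#..# => .  t=2,i=13
  [8] .#... => .  t=0,i=10
  [7] ..### => #  t=2,i=4
  [6] ..##. => .  t=2,i=0
  [5] ..#.# => #  t=0,i=13
  [4] ..#.. => #  t=0,i=9
  [3] ...## => .  t=3,i=0
  [2] ...#. => .  t=0,i=8
  [1] ....# => .  t=0,i=7
  [0] ..... => #  t=0,i=5
  bits 00010010100000111101010010110001 = 310629553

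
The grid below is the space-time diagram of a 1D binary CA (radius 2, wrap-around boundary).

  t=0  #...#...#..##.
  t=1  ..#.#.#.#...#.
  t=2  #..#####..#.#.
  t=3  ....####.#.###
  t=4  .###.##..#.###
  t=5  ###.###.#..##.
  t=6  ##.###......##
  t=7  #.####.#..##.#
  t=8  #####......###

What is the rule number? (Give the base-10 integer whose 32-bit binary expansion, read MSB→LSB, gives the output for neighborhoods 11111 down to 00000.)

  #####|#  b31=1 t=2,i=5
  ####.|#  b30=1 t=2,i=6
  ###.#|.  b29=0 t=3,i=7
  ###..|#  b28=1 t=2,i=7
  ##.##|#  b27=1 t=4,i=0
  ##.#.|.  b26=0 t=0,i=13
  ##..#|.  b25=0 t=2,i=8
  ##...|.  b24=0 t=3,i=0
  #.###|#  b23=1 t=3,i=11
  #.##.|#  b22=1 t=4,i=5
  #.#.#|#  b21=1 t=1,i=4
  #.#..|.  b20=0 t=0,i=0
  #..##|.  b19=0 t=0,i=10
  #..#.|#  b18=1 t=2,i=9
  #...#|#  b17=1 t=0,i=2
  #....|#  b16=1 t=3,i=1
  .####|#  b15=1 t=2,i=4
  .###.|#  b14=1 t=3,i=12
  .##.#|#  b13=1 t=0,i=12
  .##..|#  b12=1 t=4,i=6
  .#.##|.  b11=0 t=3,i=10
  .#.#.|#  b10=1 t=1,i=3
  .#..#|.  b9=0 t=0,i=9
  .#...|.  b8=0 t=0,i=1
  ..###|.  b7=0 t=2,i=3
  ..##.|.  b6=0 t=0,i=11
  ..#.#|.  b5=0 t=1,i=2
  ..#..|#  b4=1 t=0,i=4
  ...##|#  b3=1 t=3,i=3
  ...#.|.  b2=0 t=0,i=3
  ....#|#  b1=1 t=3,i=2
  .....|.  b0=0 t=6,i=8
  bits 11011000111001111111010000011010 = 3639079962

3639079962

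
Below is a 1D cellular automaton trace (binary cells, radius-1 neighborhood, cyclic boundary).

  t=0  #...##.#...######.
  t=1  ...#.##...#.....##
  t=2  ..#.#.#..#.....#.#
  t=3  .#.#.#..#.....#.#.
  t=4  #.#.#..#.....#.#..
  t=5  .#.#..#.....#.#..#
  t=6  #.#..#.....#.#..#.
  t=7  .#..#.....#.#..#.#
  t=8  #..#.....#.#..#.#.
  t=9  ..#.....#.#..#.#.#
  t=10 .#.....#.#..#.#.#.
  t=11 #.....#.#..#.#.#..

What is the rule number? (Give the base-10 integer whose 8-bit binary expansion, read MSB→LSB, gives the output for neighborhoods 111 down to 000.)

98

  ###|.  b7=0 t=0,i=12
  ##.|#  b6=1 t=0,i=5
  #.#|#  b5=1 t=0,i=6
  #..|.  b4=0 t=0,i=1
  .##|.  b3=0 t=0,i=4
  .#.|.  b2=0 t=0,i=0
  ..#|#  b1=1 t=0,i=3
  ...|.  b0=0 t=0,i=2
  bits 01100010 = 98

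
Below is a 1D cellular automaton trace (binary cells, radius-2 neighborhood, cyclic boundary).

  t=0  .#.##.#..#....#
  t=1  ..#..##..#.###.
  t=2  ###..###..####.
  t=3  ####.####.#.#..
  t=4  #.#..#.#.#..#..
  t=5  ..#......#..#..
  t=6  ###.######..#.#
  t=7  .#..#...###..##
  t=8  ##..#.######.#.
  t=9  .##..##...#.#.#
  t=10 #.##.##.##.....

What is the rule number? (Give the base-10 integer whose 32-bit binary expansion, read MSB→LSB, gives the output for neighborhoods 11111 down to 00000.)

  ##### -> .   bit 31 = 0  t=6,i=6
  ####. -> #   bit 30 = 1  t=2,i=12
  ###.# -> .   bit 29 = 0  t=2,i=13
  ###.. -> #   bit 28 = 1  t=1,i=13
  ##.## -> .   bit 27 = 0  t=2,i=14
  ##.#. -> #   bit 26 = 1  t=0,i=5
  ##..# -> #   bit 25 = 1  t=1,i=7
  ##... -> .   bit 24 = 0  t=1,i=14
  #.### -> #   bit 23 = 1  t=1,i=11
  #.##. -> .   bit 22 = 0  t=0,i=3
  #.#.# -> .   bit 21 = 0  t=0,i=1
  #.#.. -> #   bit 20 = 1  t=0,i=6
  #..## -> .   bit 19 = 0  t=1,i=4
  #..#. -> .   bit 18 = 0  t=0,i=8
  #...# -> #   bit 17 = 1  t=1,i=0
  #.... -> #   bit 16 = 1  t=0,i=11
  .#### -> .   bit 15 = 0  t=2,i=11
  .###. -> #   bit 14 = 1  t=1,i=12
  .##.# -> .   bit 13 = 0  t=0,i=4
  .##.. -> #   bit 12 = 1  t=1,i=6
  .#.## -> #   bit 11 = 1  t=0,i=2
  .#.#. -> .   bit 10 = 0  t=0,i=0
  .#..# -> .   bit 9 = 0  t=0,i=7
  .#... -> .   bit 8 = 0  t=0,i=10
  ..### -> #   bit 7 = 1  t=2,i=5
  ..##. -> #   bit 6 = 1  t=1,i=5
  ..#.# -> .   bit 5 = 0  t=0,i=14
  ..#.. -> #   bit 4 = 1  t=0,i=9
  ...## -> #   bit 3 = 1  t=7,i=7
  ...#. -> #   bit 2 = 1  t=0,i=13
  ....# -> #   bit 1 = 1  t=0,i=12
  ..... -> #   bit 0 = 1  t=5,i=5
  bits 01010110100100110101100011011111 = 1452497119

1452497119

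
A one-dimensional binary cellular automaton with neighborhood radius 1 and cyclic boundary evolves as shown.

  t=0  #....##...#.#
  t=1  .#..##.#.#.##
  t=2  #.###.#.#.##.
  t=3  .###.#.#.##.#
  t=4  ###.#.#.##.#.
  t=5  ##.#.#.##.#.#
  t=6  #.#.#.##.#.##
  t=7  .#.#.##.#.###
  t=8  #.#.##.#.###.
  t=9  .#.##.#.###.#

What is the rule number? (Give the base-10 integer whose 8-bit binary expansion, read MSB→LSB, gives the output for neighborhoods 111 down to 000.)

186

  ### -> #   bit 7 = 1  t=2,i=3
  ##. -> .   bit 6 = 0  t=0,i=0
  #.# -> #   bit 5 = 1  t=0,i=11
  #.. -> #   bit 4 = 1  t=0,i=1
  .## -> #   bit 3 = 1  t=0,i=5
  .#. -> .   bit 2 = 0  t=0,i=10
  ..# -> #   bit 1 = 1  t=0,i=4
  ... -> .   bit 0 = 0  t=0,i=2
  bits 10111010 = 186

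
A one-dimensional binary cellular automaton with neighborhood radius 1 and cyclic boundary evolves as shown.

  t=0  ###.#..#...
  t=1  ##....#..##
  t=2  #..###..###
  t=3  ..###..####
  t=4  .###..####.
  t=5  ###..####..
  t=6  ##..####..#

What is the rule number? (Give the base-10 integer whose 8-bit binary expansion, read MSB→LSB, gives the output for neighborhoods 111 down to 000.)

  nb ###: next=#  (t=0,i=1, bit7=1)
  nb ##.: next=.  (t=0,i=2, bit6=0)
  nb #.#: next=.  (t=0,i=3, bit5=0)
  nb #..: next=.  (t=0,i=5, bit4=0)
  nb .##: next=#  (t=0,i=0, bit3=1)
  nb .#.: next=.  (t=0,i=4, bit2=0)
  nb ..#: next=#  (t=0,i=6, bit1=1)
  nb ...: next=#  (t=0,i=9, bit0=1)
  bits 10001011 = 139

139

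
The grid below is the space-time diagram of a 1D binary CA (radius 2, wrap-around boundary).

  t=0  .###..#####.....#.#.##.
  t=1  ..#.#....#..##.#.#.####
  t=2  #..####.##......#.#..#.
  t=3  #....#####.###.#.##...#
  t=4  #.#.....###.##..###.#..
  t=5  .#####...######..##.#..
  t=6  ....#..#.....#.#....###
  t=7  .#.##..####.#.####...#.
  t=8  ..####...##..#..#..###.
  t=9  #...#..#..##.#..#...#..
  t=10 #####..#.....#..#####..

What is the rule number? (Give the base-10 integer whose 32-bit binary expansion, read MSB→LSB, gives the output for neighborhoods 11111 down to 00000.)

1783848213

  nb #####: next=.  (t=0,i=8, bit31=0)
  nb ####.: next=#  (t=0,i=9, bit30=1)
  nb ###.#: next=#  (t=2,i=6, bit29=1)
  nb ###..: next=.  (t=0,i=3, bit28=0)
  nb ##.##: next=#  (t=2,i=7, bit27=1)
  nb ##.#.: next=.  (t=1,i=14, bit26=0)
  nb ##..#: next=#  (t=0,i=4, bit25=1)
  nb ##...: next=.  (t=0,i=11, bit24=0)
  nb #.###: next=.  (t=1,i=19, bit23=0)
  nb #.##.: next=#  (t=0,i=20, bit22=1)
  nb #.#.#: next=.  (t=0,i=18, bit21=0)
  nb #.#..: next=#  (t=1,i=4, bit20=1)
  nb #..##: next=.  (t=0,i=0, bit19=0)
  nb #..#.: next=.  (t=1,i=1, bit18=0)
  nb #...#: next=#  (t=3,i=20, bit17=1)
  nb #....: next=#  (t=0,i=12, bit16=1)
  nb .####: next=.  (t=0,i=7, bit15=0)
  nb .###.: next=#  (t=0,i=2, bit14=1)
  nb .##.#: next=.  (t=1,i=13, bit13=0)
  nb .##..: next=#  (t=0,i=21, bit12=1)
  nb .#.##: next=#  (t=0,i=19, bit11=1)
  nb .#.#.: next=#  (t=0,i=17, bit10=1)
  nb .#..#: next=.  (t=1,i=10, bit9=0)
  nb .#...: next=#  (t=1,i=5, bit8=1)
  nb ..###: next=.  (t=0,i=1, bit7=0)
  nb ..##.: next=.  (t=1,i=12, bit6=0)
  nb ..#.#: next=.  (t=0,i=16, bit5=0)
  nb ..#..: next=#  (t=1,i=9, bit4=1)
  nb ...##: next=.  (t=3,i=4, bit3=0)
  nb ...#.: next=#  (t=0,i=15, bit2=1)
  nb ....#: next=.  (t=0,i=14, bit1=0)
  nb .....: next=#  (t=0,i=13, bit0=1)
  bits 01101010010100110101110100010101 = 1783848213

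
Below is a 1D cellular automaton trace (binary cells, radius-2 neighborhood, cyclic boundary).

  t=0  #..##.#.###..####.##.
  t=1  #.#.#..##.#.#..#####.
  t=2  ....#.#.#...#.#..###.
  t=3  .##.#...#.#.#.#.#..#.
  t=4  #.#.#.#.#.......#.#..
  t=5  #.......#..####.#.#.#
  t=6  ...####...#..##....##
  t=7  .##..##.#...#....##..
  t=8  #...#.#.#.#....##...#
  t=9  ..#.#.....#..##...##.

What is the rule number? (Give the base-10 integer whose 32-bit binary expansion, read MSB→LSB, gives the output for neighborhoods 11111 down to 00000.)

4175308843

  ##### -> #   bit 31 = 1  t=1,i=17
  ####. -> #   bit 30 = 1  t=0,i=15
  ###.# -> #   bit 29 = 1  t=0,i=16
  ###.. -> #   bit 28 = 1  t=0,i=10
  ##.## -> #   bit 27 = 1  t=0,i=17
  ##.#. -> .   bit 26 = 0  t=0,i=5
  ##..# -> .   bit 25 = 0  t=0,i=11
  ##... -> .   bit 24 = 0  t=2,i=20
  #.### -> #   bit 23 = 1  t=0,i=8
  #.##. -> #   bit 22 = 1  t=0,i=18
  #.#.# -> .   bit 21 = 0  t=0,i=6
  #.#.. -> #   bit 20 = 1  t=0,i=0
  #..## -> #   bit 19 = 1  t=0,i=2
  #..#. -> #   bit 18 = 1  t=3,i=18
  #...# -> #   bit 17 = 1  t=2,i=10
  #.... -> .   bit 16 = 0  t=2,i=0
  .#### -> .   bit 15 = 0  t=0,i=14
  .###. -> .   bit 14 = 0  t=0,i=9
  .##.# -> #   bit 13 = 1  t=0,i=4
  .##.. -> .   bit 12 = 0  t=5,i=0
  .#.## -> #   bit 11 = 1  t=0,i=7
  .#.#. -> .   bit 10 = 0  t=1,i=1
  .#..# -> .   bit 9 = 0  t=0,i=1
  .#... -> .   bit 8 = 0  t=2,i=9
  ..### -> .   bit 7 = 0  t=0,i=13
  ..##. -> .   bit 6 = 0  t=0,i=3
  ..#.# -> #   bit 5 = 1  t=2,i=4
  ..#.. -> .   bit 4 = 0  t=3,i=19
  ...## -> #   bit 3 = 1  t=6,i=2
  ...#. -> .   bit 2 = 0  t=2,i=3
  ....# -> #   bit 1 = 1  t=2,i=2
  ..... -> #   bit 0 = 1  t=2,i=1
  bits 11111000110111100010100000101011 = 4175308843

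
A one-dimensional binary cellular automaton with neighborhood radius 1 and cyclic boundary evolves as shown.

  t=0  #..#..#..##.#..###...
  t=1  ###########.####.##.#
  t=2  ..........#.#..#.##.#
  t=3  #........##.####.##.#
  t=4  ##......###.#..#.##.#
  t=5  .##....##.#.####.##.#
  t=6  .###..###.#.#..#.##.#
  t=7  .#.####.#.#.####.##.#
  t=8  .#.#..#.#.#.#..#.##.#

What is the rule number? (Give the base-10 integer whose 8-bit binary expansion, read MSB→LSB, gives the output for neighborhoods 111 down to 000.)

  nb ###: next=.  (t=0,i=16, bit7=0)
  nb ##.: next=#  (t=0,i=10, bit6=1)
  nb #.#: next=.  (t=0,i=11, bit5=0)
  nb #..: next=#  (t=0,i=1, bit4=1)
  nb .##: next=#  (t=0,i=9, bit3=1)
  nb .#.: next=#  (t=0,i=0, bit2=1)
  nb ..#: next=#  (t=0,i=2, bit1=1)
  nb ...: next=.  (t=0,i=19, bit0=0)
  bits 01011110 = 94

94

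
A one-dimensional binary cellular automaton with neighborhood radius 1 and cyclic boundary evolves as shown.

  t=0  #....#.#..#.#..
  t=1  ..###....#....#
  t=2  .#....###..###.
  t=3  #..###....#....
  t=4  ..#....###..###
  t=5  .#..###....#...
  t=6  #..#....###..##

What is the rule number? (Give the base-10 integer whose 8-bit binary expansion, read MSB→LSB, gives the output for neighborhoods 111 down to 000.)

3

  [7] ### => .  t=1,i=3
  [6] ##. => .  t=1,i=4
  [5] #.# => .  t=0,i=6
  [4] #.. => .  t=0,i=1
  [3] .## => .  t=1,i=2
  [2] .#. => .  t=0,i=0
  [1] ..# => #  t=0,i=4
  [0] ... => #  t=0,i=2
  bits 00000011 = 3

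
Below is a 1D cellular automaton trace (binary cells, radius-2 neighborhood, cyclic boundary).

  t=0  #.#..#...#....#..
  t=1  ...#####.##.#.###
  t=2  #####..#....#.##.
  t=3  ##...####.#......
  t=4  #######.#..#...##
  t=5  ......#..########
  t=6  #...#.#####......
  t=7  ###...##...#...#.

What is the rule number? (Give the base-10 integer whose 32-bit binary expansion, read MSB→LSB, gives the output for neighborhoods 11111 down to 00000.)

  #####|.  b31=0 t=1,i=5
  ####.|.  b30=0 t=1,i=6
  ###.#|#  b29=1 t=1,i=7
  ###..|.  b28=0 t=1,i=16
  ##.##|.  b27=0 t=1,i=8
  ##.#.|.  b26=0 t=1,i=11
  ##..#|#  b25=1 t=2,i=5
  ##...|#  b24=1 t=1,i=0
  #.###|#  b23=1 t=1,i=14
  #.##.|.  b22=0 t=1,i=9
  #.#.#|#  b21=1 t=1,i=12
  #.#..|.  b20=0 t=0,i=2
  #..##|#  b19=1 t=5,i=8
  #..#.|#  b18=1 t=0,i=4
  #...#|#  b17=1 t=0,i=7
  #....|.  b16=0 t=0,i=11
  .####|#  b15=1 t=1,i=4
  .###.|#  b14=1 t=1,i=15
  .##.#|.  b13=0 t=1,i=10
  .##..|#  b12=1 t=3,i=1
  .#.##|.  b11=0 t=1,i=13
  .#.#.|.  b10=0 t=0,i=1
  .#..#|#  b9=1 t=0,i=3
  .#...|#  b8=1 t=0,i=6
  ..###|#  b7=1 t=1,i=3
  ..##.|#  b6=1 t=3,i=0
  ..#.#|.  b5=0 t=0,i=0
  ..#..|#  b4=1 t=0,i=5
  ...##|#  b3=1 t=1,i=2
  ...#.|.  b2=0 t=0,i=8
  ....#|#  b1=1 t=0,i=12
  .....|.  b0=0 t=3,i=13
  bits 00100011101011101101001111011010 = 598660058

598660058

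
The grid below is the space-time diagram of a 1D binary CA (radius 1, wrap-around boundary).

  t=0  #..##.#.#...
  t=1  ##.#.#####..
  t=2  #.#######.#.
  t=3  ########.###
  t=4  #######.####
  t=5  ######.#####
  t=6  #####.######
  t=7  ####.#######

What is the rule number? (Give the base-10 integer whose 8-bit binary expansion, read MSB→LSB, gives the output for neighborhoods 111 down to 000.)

188

  ###|#  b7=1 t=1,i=6
  ##.|.  b6=0 t=0,i=4
  #.#|#  b5=1 t=0,i=5
  #..|#  b4=1 t=0,i=1
  .##|#  b3=1 t=0,i=3
  .#.|#  b2=1 t=0,i=0
  ..#|.  b1=0 t=0,i=2
  ...|.  b0=0 t=0,i=10
  bits 10111100 = 188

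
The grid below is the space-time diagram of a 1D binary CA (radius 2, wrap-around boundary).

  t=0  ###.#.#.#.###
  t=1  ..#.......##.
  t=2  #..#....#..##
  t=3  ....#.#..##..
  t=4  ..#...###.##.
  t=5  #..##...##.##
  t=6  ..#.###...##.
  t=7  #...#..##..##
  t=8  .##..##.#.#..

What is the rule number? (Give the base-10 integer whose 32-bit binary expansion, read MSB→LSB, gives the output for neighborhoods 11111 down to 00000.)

697996034

  [31] ##### => .  t=0,i=0
  [30] ####. => .  t=0,i=1
  [29] ###.# => #  t=0,i=2
  [28] ###.. => .  t=2,i=0
  [27] ##.## => #  t=4,i=9
  [26] ##.#. => .  t=0,i=3
  [25] ##..# => .  t=2,i=1
  [24] ##... => #  t=1,i=12
  [23] #.### => #  t=0,i=10
  [22] #.##. => .  t=4,i=10
  [21] #.#.# => .  t=0,i=4
  [20] #.#.. => #  t=3,i=6
  [19] #..## => #  t=2,i=10
  [18] #..#. => .  t=2,i=2
  [17] #...# => #  t=1,i=0
  [16] #.... => .  t=1,i=4
  [15] .#### => #  t=0,i=11
  [14] .###. => .  t=2,i=12
  [13] .##.# => .  t=5,i=9
  [12] .##.. => #  t=1,i=11
  [11] .#.## => .  t=0,i=9
  [10] .#.#. => .  t=0,i=5
  [9] .#..# => #  t=2,i=9
  [8] .#... => #  t=1,i=3
  [7] ..### => .  t=2,i=11
  [6] ..##. => .  t=1,i=10
  [5] ..#.# => .  t=3,i=4
  [4] ..#.. => .  t=1,i=2
  [3] ...## => .  t=1,i=9
  [2] ...#. => .  t=1,i=1
  [1] ....# => #  t=1,i=8
  [0] ..... => .  t=1,i=5
  bits 00101001100110101001001100000010 = 697996034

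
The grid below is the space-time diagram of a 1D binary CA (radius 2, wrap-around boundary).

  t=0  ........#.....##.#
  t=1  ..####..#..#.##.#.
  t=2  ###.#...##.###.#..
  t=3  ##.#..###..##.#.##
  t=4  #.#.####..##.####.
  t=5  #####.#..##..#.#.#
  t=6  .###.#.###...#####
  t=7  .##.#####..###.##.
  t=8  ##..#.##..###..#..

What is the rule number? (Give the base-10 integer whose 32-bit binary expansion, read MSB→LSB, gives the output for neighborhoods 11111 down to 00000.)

3303689977

  nb #####: next=#  (t=5,i=1, bit31=1)
  nb ####.: next=#  (t=1,i=4, bit30=1)
  nb ###.#: next=.  (t=2,i=2, bit29=0)
  nb ###..: next=.  (t=1,i=5, bit28=0)
  nb ##.##: next=.  (t=2,i=10, bit27=0)
  nb ##.#.: next=#  (t=0,i=16, bit26=1)
  nb ##..#: next=.  (t=1,i=6, bit25=0)
  nb ##...: next=.  (t=6,i=10, bit24=0)
  nb #.###: next=#  (t=2,i=11, bit23=1)
  nb #.##.: next=#  (t=1,i=13, bit22=1)
  nb #.#.#: next=#  (t=3,i=14, bit21=1)
  nb #.#..: next=.  (t=0,i=17, bit20=0)
  nb #..##: next=#  (t=2,i=17, bit19=1)
  nb #..#.: next=.  (t=1,i=7, bit18=0)
  nb #...#: next=#  (t=1,i=0, bit17=1)
  nb #....: next=.  (t=0,i=1, bit16=0)
  nb .####: next=.  (t=1,i=3, bit15=0)
  nb .###.: next=#  (t=2,i=1, bit14=1)
  nb .##.#: next=.  (t=0,i=15, bit13=0)
  nb .##..: next=.  (t=5,i=10, bit12=0)
  nb .#.##: next=#  (t=1,i=12, bit11=1)
  nb .#.#.: next=#  (t=4,i=1, bit10=1)
  nb .#..#: next=#  (t=1,i=9, bit9=1)
  nb .#...: next=.  (t=0,i=0, bit8=0)
  nb ..###: next=#  (t=1,i=2, bit7=1)
  nb ..##.: next=#  (t=0,i=14, bit6=1)
  nb ..#.#: next=#  (t=1,i=11, bit5=1)
  nb ..#..: next=#  (t=0,i=8, bit4=1)
  nb ...##: next=#  (t=0,i=13, bit3=1)
  nb ...#.: next=.  (t=0,i=7, bit2=0)
  nb ....#: next=.  (t=0,i=6, bit1=0)
  nb .....: next=#  (t=0,i=2, bit0=1)
  bits 11000100111010100100111011111001 = 3303689977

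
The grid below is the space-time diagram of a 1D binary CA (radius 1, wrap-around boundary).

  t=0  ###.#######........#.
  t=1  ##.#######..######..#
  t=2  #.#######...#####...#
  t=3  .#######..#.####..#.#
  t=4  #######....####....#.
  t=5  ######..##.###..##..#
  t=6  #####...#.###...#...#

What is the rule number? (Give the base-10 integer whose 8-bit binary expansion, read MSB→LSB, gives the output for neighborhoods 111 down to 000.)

  [7] ### => #  t=0,i=1
  [6] ##. => .  t=0,i=2
  [5] #.# => #  t=0,i=3
  [4] #.. => .  t=0,i=11
  [3] .## => #  t=0,i=0
  [2] .#. => .  t=0,i=19
  [1] ..# => .  t=0,i=18
  [0] ... => #  t=0,i=12
  bits 10101001 = 169

169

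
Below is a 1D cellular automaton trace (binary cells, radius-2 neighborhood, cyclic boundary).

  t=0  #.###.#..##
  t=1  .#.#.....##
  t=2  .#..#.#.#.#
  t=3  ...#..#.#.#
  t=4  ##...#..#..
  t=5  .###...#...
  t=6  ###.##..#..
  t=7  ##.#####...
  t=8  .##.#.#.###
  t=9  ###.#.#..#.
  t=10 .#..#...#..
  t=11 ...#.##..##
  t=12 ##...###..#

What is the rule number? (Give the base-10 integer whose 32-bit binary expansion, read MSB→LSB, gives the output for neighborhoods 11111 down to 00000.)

  [31] ##### => .  t=7,i=5
  [30] ####. => #  t=7,i=6
  [29] ###.# => .  t=0,i=0
  [28] ###.. => .  t=5,i=3
  [27] ##.## => #  t=0,i=1
  [26] ##.#. => .  t=0,i=5
  [25] ##..# => #  t=6,i=6
  [24] ##... => #  t=4,i=2
  [23] #.### => .  t=0,i=2
  [22] #.##. => #  t=6,i=4
  [21] #.#.# => #  t=1,i=1
  [20] #.#.. => .  t=0,i=6
  [19] #..## => .  t=0,i=8
  [18] #..#. => #  t=2,i=3
  [17] #...# => #  t=3,i=1
  [16] #.... => .  t=1,i=5
  [15] .#### => #  t=7,i=4
  [14] .###. => #  t=0,i=3
  [13] .##.# => #  t=1,i=10
  [12] .##.. => #  t=4,i=1
  [11] .#.## => .  t=8,i=7
  [10] .#.#. => .  t=1,i=2
  [9] .#..# => .  t=0,i=7
  [8] .#... => #  t=1,i=4
  [7] ..### => #  t=0,i=9
  [6] ..##. => .  t=1,i=9
  [5] ..#.# => .  t=2,i=4
  [4] ..#.. => .  t=3,i=3
  [3] ...## => #  t=1,i=8
  [2] ...#. => .  t=3,i=2
  [1] ....# => .  t=1,i=7
  [0] ..... => #  t=1,i=6
  bits 01001011011001101111000110001001 = 1265037705

1265037705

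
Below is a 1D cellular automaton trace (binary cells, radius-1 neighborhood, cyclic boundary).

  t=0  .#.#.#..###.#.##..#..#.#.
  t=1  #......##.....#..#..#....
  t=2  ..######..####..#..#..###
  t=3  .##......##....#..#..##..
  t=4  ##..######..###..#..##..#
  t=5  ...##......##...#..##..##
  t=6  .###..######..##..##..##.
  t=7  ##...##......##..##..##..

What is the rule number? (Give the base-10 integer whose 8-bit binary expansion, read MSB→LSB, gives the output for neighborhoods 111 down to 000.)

  ### -> .   bit 7 = 0  t=0,i=9
  ##. -> .   bit 6 = 0  t=0,i=10
  #.# -> .   bit 5 = 0  t=0,i=2
  #.. -> .   bit 4 = 0  t=0,i=6
  .## -> #   bit 3 = 1  t=0,i=8
  .#. -> .   bit 2 = 0  t=0,i=1
  ..# -> #   bit 1 = 1  t=0,i=0
  ... -> #   bit 0 = 1  t=1,i=2
  bits 00001011 = 11

11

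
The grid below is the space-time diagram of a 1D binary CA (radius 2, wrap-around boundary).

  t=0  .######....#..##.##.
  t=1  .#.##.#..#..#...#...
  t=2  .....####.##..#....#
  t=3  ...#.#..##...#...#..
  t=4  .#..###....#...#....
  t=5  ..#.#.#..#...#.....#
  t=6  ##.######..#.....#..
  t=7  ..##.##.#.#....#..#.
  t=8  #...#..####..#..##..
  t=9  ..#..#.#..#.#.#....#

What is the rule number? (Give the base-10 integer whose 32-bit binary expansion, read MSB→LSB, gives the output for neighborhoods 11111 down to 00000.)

3166045826

  [31] ##### => #  t=0,i=3
  [30] ####. => .  t=0,i=5
  [29] ###.# => #  t=2,i=8
  [28] ###.. => #  t=0,i=6
  [27] ##.## => #  t=0,i=16
  [26] ##.#. => #  t=1,i=5
  [25] ##..# => .  t=0,i=19
  [24] ##... => .  t=0,i=7
  [23] #.### => #  t=6,i=3
  [22] #.##. => .  t=0,i=17
  [21] #.#.# => #  t=5,i=4
  [20] #.#.. => #  t=1,i=6
  [19] #..## => .  t=0,i=0
  [18] #..#. => #  t=1,i=8
  [17] #...# => #  t=1,i=14
  [16] #.... => .  t=0,i=8
  [15] .#### => .  t=0,i=2
  [14] .###. => .  t=4,i=5
  [13] .##.# => .  t=0,i=15
  [12] .##.. => .  t=0,i=18
  [11] .#.## => .  t=1,i=2
  [10] .#.#. => #  t=3,i=4
  [9] .#..# => #  t=0,i=12
  [8] .#... => .  t=1,i=13
  [7] ..### => #  t=0,i=1
  [6] ..##. => .  t=0,i=14
  [5] ..#.# => .  t=1,i=1
  [4] ..#.. => .  t=0,i=11
  [3] ...## => .  t=2,i=4
  [2] ...#. => .  t=0,i=10
  [1] ....# => #  t=0,i=9
  [0] ..... => .  t=2,i=2
  bits 10111100101101100000011010000010 = 3166045826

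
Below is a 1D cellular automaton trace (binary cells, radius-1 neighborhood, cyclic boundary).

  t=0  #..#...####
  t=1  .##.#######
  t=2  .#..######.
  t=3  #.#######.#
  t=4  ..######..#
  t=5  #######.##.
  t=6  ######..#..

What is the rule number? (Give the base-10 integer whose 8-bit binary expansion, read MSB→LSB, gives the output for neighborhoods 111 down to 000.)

  nb ###: next=#  (t=0,i=8, bit7=1)
  nb ##.: next=.  (t=0,i=0, bit6=0)
  nb #.#: next=.  (t=1,i=0, bit5=0)
  nb #..: next=#  (t=0,i=1, bit4=1)
  nb .##: next=#  (t=0,i=7, bit3=1)
  nb .#.: next=.  (t=0,i=3, bit2=0)
  nb ..#: next=#  (t=0,i=2, bit1=1)
  nb ...: next=#  (t=0,i=5, bit0=1)
  bits 10011011 = 155

155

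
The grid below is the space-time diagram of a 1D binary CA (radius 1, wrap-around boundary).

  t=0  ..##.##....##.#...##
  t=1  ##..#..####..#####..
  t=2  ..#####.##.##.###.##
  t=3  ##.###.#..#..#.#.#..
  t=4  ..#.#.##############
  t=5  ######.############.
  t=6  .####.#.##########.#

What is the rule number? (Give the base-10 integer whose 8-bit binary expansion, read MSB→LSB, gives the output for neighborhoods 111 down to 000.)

183

  [7] ### => #  t=1,i=8
  [6] ##. => .  t=0,i=3
  [5] #.# => #  t=0,i=4
  [4] #.. => #  t=0,i=0
  [3] .## => .  t=0,i=2
  [2] .#. => #  t=0,i=14
  [1] ..# => #  t=0,i=1
  [0] ... => #  t=0,i=8
  bits 10110111 = 183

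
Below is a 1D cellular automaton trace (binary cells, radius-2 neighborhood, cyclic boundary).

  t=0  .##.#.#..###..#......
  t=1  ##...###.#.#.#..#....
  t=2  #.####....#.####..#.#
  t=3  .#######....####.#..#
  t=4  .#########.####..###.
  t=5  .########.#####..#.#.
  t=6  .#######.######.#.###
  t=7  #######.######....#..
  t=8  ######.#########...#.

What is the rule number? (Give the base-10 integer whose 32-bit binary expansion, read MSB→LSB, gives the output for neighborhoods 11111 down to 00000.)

  #####|#  b31=1 t=3,i=3
  ####.|#  b30=1 t=2,i=4
  ###.#|.  b29=0 t=1,i=7
  ###..|#  b28=1 t=0,i=11
  ##.##|#  b27=1 t=2,i=1
  ##.#.|.  b26=0 t=0,i=3
  ##..#|.  b25=0 t=0,i=12
  ##...|#  b24=1 t=1,i=2
  #.###|#  b23=1 t=2,i=2
  #.##.|#  b22=1 t=2,i=20
  #.#.#|.  b21=0 t=0,i=4
  #.#..|#  b20=1 t=0,i=6
  #..##|.  b19=0 t=0,i=8
  #..#.|#  b18=1 t=0,i=13
  #...#|#  b17=1 t=1,i=3
  #....|#  b16=1 t=0,i=16
  .####|#  b15=1 t=2,i=3
  .###.|.  b14=0 t=0,i=10
  .##.#|.  b13=0 t=0,i=2
  .##..|.  b12=0 t=1,i=1
  .#.##|.  b11=0 t=2,i=11
  .#.#.|#  b10=1 t=0,i=5
  .#..#|#  b9=1 t=0,i=7
  .#...|.  b8=0 t=0,i=15
  ..###|#  b7=1 t=0,i=9
  ..##.|#  b6=1 t=0,i=1
  ..#.#|.  b5=0 t=2,i=10
  ..#..|.  b4=0 t=0,i=14
  ...##|#  b3=1 t=0,i=0
  ...#.|.  b2=0 t=2,i=9
  ....#|.  b1=0 t=0,i=20
  .....|.  b0=0 t=0,i=17
  bits 11011001110101111000011011001000 = 3654780616

3654780616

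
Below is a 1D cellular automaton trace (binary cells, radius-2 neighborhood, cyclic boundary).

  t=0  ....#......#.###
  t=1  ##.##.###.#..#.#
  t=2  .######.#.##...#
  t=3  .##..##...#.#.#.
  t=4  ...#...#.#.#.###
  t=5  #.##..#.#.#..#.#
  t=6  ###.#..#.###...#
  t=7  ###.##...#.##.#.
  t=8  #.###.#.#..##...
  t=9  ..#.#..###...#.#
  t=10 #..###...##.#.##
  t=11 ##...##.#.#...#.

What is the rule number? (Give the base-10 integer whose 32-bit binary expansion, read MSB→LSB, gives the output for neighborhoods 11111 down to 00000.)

  [31] ##### => .  t=2,i=3
  [30] ####. => #  t=2,i=5
  [29] ###.# => #  t=1,i=1
  [28] ###.. => #  t=0,i=15
  [27] ##.## => #  t=1,i=2
  [26] ##.#. => .  t=1,i=9
  [25] ##..# => #  t=3,i=3
  [24] ##... => #  t=0,i=0
  [23] #.### => #  t=0,i=13
  [22] #.##. => #  t=1,i=3
  [21] #.#.# => .  t=2,i=8
  [20] #.#.. => #  t=1,i=10
  [19] #..## => .  t=3,i=0
  [18] #..#. => .  t=1,i=12
  [17] #...# => .  t=2,i=13
  [16] #.... => #  t=0,i=1
  [15] .#### => #  t=2,i=2
  [14] .###. => .  t=0,i=14
  [13] .##.# => #  t=1,i=4
  [12] .##.. => .  t=2,i=11
  [11] .#.## => .  t=0,i=12
  [10] .#.#. => #  t=3,i=11
  [9] .#..# => #  t=1,i=11
  [8] .#... => .  t=0,i=5
  [7] ..### => .  t=6,i=15
  [6] ..##. => .  t=3,i=1
  [5] ..#.# => .  t=0,i=11
  [4] ..#.. => #  t=0,i=4
  [3] ...## => #  t=6,i=14
  [2] ...#. => #  t=0,i=3
  [1] ....# => .  t=0,i=2
  [0] ..... => #  t=0,i=7
  bits 01111011110100011010011000011101 = 2077337117

2077337117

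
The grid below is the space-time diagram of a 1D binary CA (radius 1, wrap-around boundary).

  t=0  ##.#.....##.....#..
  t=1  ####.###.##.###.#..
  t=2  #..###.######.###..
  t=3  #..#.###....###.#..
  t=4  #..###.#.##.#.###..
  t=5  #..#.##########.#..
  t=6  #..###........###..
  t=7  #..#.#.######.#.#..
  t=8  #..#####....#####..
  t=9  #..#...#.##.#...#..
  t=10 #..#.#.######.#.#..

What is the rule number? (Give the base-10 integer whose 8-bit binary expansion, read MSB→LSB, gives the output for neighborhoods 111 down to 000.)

109

  ###|.  b7=0 t=1,i=1
  ##.|#  b6=1 t=0,i=1
  #.#|#  b5=1 t=0,i=2
  #..|.  b4=0 t=0,i=4
  .##|#  b3=1 t=0,i=0
  .#.|#  b2=1 t=0,i=3
  ..#|.  b1=0 t=0,i=8
  ...|#  b0=1 t=0,i=5
  bits 01101101 = 109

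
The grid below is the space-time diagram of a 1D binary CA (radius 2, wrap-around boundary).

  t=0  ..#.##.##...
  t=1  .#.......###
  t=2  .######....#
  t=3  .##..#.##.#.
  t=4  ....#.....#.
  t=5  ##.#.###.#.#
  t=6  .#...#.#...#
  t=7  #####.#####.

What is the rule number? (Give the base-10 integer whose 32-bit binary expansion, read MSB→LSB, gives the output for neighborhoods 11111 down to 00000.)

1637319941

  [31] ##### => .  t=2,i=3
  [30] ####. => #  t=2,i=5
  [29] ###.# => #  t=1,i=11
  [28] ###.. => .  t=2,i=6
  [27] ##.## => .  t=0,i=6
  [26] ##.#. => .  t=1,i=0
  [25] ##..# => .  t=3,i=3
  [24] ##... => #  t=0,i=9
  [23] #.### => #  t=2,i=1
  [22] #.##. => .  t=0,i=4
  [21] #.#.# => .  t=5,i=3
  [20] #.#.. => #  t=1,i=1
  [19] #..## => .  t=3,i=0
  [18] #..#. => #  t=3,i=4
  [17] #...# => #  t=6,i=3
  [16] #.... => #  t=0,i=10
  [15] .#### => #  t=2,i=2
  [14] .###. => .  t=1,i=10
  [13] .##.# => .  t=0,i=5
  [12] .##.. => .  t=0,i=8
  [11] .#.## => .  t=0,i=3
  [10] .#.#. => #  t=6,i=0
  [9] .#..# => .  t=3,i=11
  [8] .#... => #  t=1,i=2
  [7] ..### => .  t=1,i=9
  [6] ..##. => .  t=3,i=1
  [5] ..#.# => .  t=0,i=2
  [4] ..#.. => .  t=4,i=4
  [3] ...## => .  t=1,i=8
  [2] ...#. => #  t=0,i=1
  [1] ....# => .  t=0,i=0
  [0] ..... => #  t=0,i=11
  bits 01100001100101111000010100000101 = 1637319941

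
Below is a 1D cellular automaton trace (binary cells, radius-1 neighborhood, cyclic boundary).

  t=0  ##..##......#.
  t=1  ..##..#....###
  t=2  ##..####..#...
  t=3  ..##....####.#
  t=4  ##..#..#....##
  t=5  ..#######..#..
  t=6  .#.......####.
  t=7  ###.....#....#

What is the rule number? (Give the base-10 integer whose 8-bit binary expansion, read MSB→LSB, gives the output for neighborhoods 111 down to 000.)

54

  ###|.  b7=0 t=1,i=12
  ##.|.  b6=0 t=0,i=1
  #.#|#  b5=1 t=0,i=13
  #..|#  b4=1 t=0,i=2
  .##|.  b3=0 t=0,i=0
  .#.|#  b2=1 t=0,i=12
  ..#|#  b1=1 t=0,i=3
  ...|.  b0=0 t=0,i=7
  bits 00110110 = 54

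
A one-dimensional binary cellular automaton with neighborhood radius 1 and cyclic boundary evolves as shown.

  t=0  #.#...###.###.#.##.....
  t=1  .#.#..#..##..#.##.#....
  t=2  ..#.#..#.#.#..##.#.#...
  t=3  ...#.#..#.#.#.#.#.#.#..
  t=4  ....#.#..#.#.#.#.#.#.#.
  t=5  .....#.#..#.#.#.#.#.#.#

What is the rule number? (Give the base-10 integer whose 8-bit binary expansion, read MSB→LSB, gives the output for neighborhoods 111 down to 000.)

56

  ### -> .   bit 7 = 0  t=0,i=7
  ##. -> .   bit 6 = 0  t=0,i=8
  #.# -> #   bit 5 = 1  t=0,i=1
  #.. -> #   bit 4 = 1  t=0,i=3
  .## -> #   bit 3 = 1  t=0,i=6
  .#. -> .   bit 2 = 0  t=0,i=0
  ..# -> .   bit 1 = 0  t=0,i=5
  ... -> .   bit 0 = 0  t=0,i=4
  bits 00111000 = 56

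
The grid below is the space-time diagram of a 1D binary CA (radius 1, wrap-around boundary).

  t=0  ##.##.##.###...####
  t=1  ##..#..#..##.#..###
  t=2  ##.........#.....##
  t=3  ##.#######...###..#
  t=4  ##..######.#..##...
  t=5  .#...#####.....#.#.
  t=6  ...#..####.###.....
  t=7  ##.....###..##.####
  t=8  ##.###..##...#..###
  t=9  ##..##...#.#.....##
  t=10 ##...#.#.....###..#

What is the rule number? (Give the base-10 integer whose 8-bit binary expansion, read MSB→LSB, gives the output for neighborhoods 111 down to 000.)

  [7] ### => #  t=0,i=0
  [6] ##. => #  t=0,i=1
  [5] #.# => .  t=0,i=2
  [4] #.. => .  t=0,i=12
  [3] .## => .  t=0,i=3
  [2] .#. => .  t=1,i=4
  [1] ..# => .  t=0,i=14
  [0] ... => #  t=0,i=13
  bits 11000001 = 193

193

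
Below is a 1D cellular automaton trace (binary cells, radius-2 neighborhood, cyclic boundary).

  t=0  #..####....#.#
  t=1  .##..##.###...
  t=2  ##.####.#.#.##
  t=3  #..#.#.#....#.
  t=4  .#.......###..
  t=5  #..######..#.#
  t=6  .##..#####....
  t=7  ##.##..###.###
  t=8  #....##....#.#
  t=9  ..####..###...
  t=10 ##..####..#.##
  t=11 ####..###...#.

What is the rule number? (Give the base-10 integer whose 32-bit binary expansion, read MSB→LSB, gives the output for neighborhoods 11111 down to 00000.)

3599442511

  #####|#  b31=1 t=5,i=5
  ####.|#  b30=1 t=0,i=5
  ###.#|.  b29=0 t=2,i=1
  ###..|#  b28=1 t=0,i=6
  ##.##|.  b27=0 t=1,i=7
  ##.#.|#  b26=1 t=2,i=7
  ##..#|#  b25=1 t=0,i=1
  ##...|.  b24=0 t=0,i=7
  #.###|#  b23=1 t=1,i=8
  #.##.|.  b22=0 t=0,i=13
  #.#.#|.  b21=0 t=2,i=8
  #.#..|.  b20=0 t=3,i=0
  #..##|#  b19=1 t=0,i=2
  #..#.|.  b18=0 t=3,i=2
  #...#|#  b17=1 t=4,i=13
  #....|#  b16=1 t=0,i=8
  .####|.  b15=0 t=0,i=4
  .###.|.  b14=0 t=1,i=9
  .##.#|#  b13=1 t=1,i=6
  .##..|.  b12=0 t=0,i=0
  .#.##|.  b11=0 t=0,i=12
  .#.#.|.  b10=0 t=2,i=9
  .#..#|#  b9=1 t=3,i=1
  .#...|.  b8=0 t=3,i=8
  ..###|.  b7=0 t=0,i=3
  ..##.|#  b6=1 t=1,i=1
  ..#.#|.  b5=0 t=0,i=11
  ..#..|.  b4=0 t=4,i=1
  ...##|#  b3=1 t=1,i=0
  ...#.|#  b2=1 t=0,i=10
  ....#|#  b1=1 t=0,i=9
  .....|#  b0=1 t=4,i=4
  bits 11010110100010110010001001001111 = 3599442511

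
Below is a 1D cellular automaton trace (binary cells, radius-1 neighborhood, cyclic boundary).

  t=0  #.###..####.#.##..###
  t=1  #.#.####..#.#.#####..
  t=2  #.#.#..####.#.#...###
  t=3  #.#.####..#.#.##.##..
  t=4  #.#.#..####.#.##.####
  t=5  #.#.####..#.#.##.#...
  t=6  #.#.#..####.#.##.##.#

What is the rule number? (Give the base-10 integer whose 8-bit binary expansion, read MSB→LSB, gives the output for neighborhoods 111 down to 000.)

94

  ### -> .   bit 7 = 0  t=0,i=3
  ##. -> #   bit 6 = 1  t=0,i=0
  #.# -> .   bit 5 = 0  t=0,i=1
  #.. -> #   bit 4 = 1  t=0,i=5
  .## -> #   bit 3 = 1  t=0,i=2
  .#. -> #   bit 2 = 1  t=0,i=12
  ..# -> #   bit 1 = 1  t=0,i=6
  ... -> .   bit 0 = 0  t=2,i=16
  bits 01011110 = 94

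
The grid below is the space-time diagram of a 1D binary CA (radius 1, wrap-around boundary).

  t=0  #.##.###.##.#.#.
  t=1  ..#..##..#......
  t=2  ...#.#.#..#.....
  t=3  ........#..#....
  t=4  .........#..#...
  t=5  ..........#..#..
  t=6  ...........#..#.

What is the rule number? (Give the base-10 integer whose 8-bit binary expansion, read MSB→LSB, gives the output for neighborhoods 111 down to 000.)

152

  ### -> #   bit 7 = 1  t=0,i=6
  ##. -> .   bit 6 = 0  t=0,i=3
  #.# -> .   bit 5 = 0  t=0,i=1
  #.. -> #   bit 4 = 1  t=1,i=3
  .## -> #   bit 3 = 1  t=0,i=2
  .#. -> .   bit 2 = 0  t=0,i=0
  ..# -> .   bit 1 = 0  t=1,i=1
  ... -> .   bit 0 = 0  t=1,i=0
  bits 10011000 = 152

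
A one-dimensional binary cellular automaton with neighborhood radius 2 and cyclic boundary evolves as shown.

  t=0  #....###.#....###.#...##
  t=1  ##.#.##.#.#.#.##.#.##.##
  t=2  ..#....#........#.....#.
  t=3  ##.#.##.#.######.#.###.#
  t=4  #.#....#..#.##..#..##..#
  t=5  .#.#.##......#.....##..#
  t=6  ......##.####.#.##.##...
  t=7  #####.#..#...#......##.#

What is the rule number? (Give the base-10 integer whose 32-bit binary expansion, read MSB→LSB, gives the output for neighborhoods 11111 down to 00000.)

  [31] ##### => #  t=3,i=12
  [30] ####. => .  t=1,i=0
  [29] ###.# => .  t=0,i=7
  [28] ###.. => #  t=0,i=0
  [27] ##.## => .  t=1,i=21
  [26] ##.#. => #  t=0,i=8
  [25] ##..# => .  t=4,i=14
  [24] ##... => #  t=0,i=1
  [23] #.### => #  t=1,i=22
  [22] #.##. => .  t=1,i=5
  [21] #.#.# => .  t=1,i=3
  [20] #.#.. => .  t=0,i=9
  [19] #..## => .  t=4,i=18
  [18] #..#. => .  t=4,i=9
  [17] #...# => #  t=0,i=20
  [16] #.... => .  t=0,i=2
  [15] .#### => .  t=1,i=23
  [14] .###. => #  t=0,i=6
  [13] .##.# => .  t=1,i=6
  [12] .##.. => #  t=4,i=13
  [11] .#.## => .  t=1,i=4
  [10] .#.#. => .  t=1,i=9
  [9] .#..# => .  t=4,i=8
  [8] .#... => #  t=0,i=10
  [7] ..### => #  t=0,i=5
  [6] ..##. => #  t=4,i=19
  [5] ..#.# => .  t=4,i=10
  [4] ..#.. => .  t=2,i=2
  [3] ...## => .  t=0,i=4
  [2] ...#. => #  t=2,i=1
  [1] ....# => #  t=0,i=3
  [0] ..... => #  t=2,i=10
  bits 10010101100000100101000111000111 = 2508345799

2508345799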